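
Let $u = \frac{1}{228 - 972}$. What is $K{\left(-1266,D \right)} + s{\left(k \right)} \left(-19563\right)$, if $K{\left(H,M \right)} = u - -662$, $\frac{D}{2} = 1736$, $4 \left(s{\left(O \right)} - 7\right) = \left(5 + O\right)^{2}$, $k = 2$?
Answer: $- \frac{279688759}{744} \approx -3.7593 \cdot 10^{5}$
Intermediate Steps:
$s{\left(O \right)} = 7 + \frac{\left(5 + O\right)^{2}}{4}$
$D = 3472$ ($D = 2 \cdot 1736 = 3472$)
$u = - \frac{1}{744}$ ($u = \frac{1}{-744} = - \frac{1}{744} \approx -0.0013441$)
$K{\left(H,M \right)} = \frac{492527}{744}$ ($K{\left(H,M \right)} = - \frac{1}{744} - -662 = - \frac{1}{744} + 662 = \frac{492527}{744}$)
$K{\left(-1266,D \right)} + s{\left(k \right)} \left(-19563\right) = \frac{492527}{744} + \left(7 + \frac{\left(5 + 2\right)^{2}}{4}\right) \left(-19563\right) = \frac{492527}{744} + \left(7 + \frac{7^{2}}{4}\right) \left(-19563\right) = \frac{492527}{744} + \left(7 + \frac{1}{4} \cdot 49\right) \left(-19563\right) = \frac{492527}{744} + \left(7 + \frac{49}{4}\right) \left(-19563\right) = \frac{492527}{744} + \frac{77}{4} \left(-19563\right) = \frac{492527}{744} - \frac{1506351}{4} = - \frac{279688759}{744}$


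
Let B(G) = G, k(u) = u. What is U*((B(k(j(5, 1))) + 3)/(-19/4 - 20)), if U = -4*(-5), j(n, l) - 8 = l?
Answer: -320/33 ≈ -9.6970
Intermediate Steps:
j(n, l) = 8 + l
U = 20
U*((B(k(j(5, 1))) + 3)/(-19/4 - 20)) = 20*(((8 + 1) + 3)/(-19/4 - 20)) = 20*((9 + 3)/(-19*1/4 - 20)) = 20*(12/(-19/4 - 20)) = 20*(12/(-99/4)) = 20*(12*(-4/99)) = 20*(-16/33) = -320/33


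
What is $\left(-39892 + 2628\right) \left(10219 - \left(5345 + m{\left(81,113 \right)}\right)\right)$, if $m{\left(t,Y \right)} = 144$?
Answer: $-176258720$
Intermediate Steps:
$\left(-39892 + 2628\right) \left(10219 - \left(5345 + m{\left(81,113 \right)}\right)\right) = \left(-39892 + 2628\right) \left(10219 - 5489\right) = - 37264 \left(10219 - 5489\right) = \left(-37264\right) 4730 = -176258720$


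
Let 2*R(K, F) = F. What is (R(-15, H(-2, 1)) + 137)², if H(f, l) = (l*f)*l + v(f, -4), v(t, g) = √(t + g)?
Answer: (272 + I*√6)²/4 ≈ 18495.0 + 333.13*I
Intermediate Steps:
v(t, g) = √(g + t)
H(f, l) = √(-4 + f) + f*l² (H(f, l) = (l*f)*l + √(-4 + f) = (f*l)*l + √(-4 + f) = f*l² + √(-4 + f) = √(-4 + f) + f*l²)
R(K, F) = F/2
(R(-15, H(-2, 1)) + 137)² = ((√(-4 - 2) - 2*1²)/2 + 137)² = ((√(-6) - 2*1)/2 + 137)² = ((I*√6 - 2)/2 + 137)² = ((-2 + I*√6)/2 + 137)² = ((-1 + I*√6/2) + 137)² = (136 + I*√6/2)²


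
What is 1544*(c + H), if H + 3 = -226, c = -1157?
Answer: -2139984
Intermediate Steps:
H = -229 (H = -3 - 226 = -229)
1544*(c + H) = 1544*(-1157 - 229) = 1544*(-1386) = -2139984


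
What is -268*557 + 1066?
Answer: -148210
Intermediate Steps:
-268*557 + 1066 = -149276 + 1066 = -148210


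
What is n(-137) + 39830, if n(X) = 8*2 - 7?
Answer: 39839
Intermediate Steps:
n(X) = 9 (n(X) = 16 - 7 = 9)
n(-137) + 39830 = 9 + 39830 = 39839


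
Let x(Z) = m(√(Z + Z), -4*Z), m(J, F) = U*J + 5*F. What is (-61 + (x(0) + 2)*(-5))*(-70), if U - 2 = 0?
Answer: 4970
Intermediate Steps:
U = 2 (U = 2 + 0 = 2)
m(J, F) = 2*J + 5*F
x(Z) = -20*Z + 2*√2*√Z (x(Z) = 2*√(Z + Z) + 5*(-4*Z) = 2*√(2*Z) - 20*Z = 2*(√2*√Z) - 20*Z = 2*√2*√Z - 20*Z = -20*Z + 2*√2*√Z)
(-61 + (x(0) + 2)*(-5))*(-70) = (-61 + ((-20*0 + 2*√2*√0) + 2)*(-5))*(-70) = (-61 + ((0 + 2*√2*0) + 2)*(-5))*(-70) = (-61 + ((0 + 0) + 2)*(-5))*(-70) = (-61 + (0 + 2)*(-5))*(-70) = (-61 + 2*(-5))*(-70) = (-61 - 10)*(-70) = -71*(-70) = 4970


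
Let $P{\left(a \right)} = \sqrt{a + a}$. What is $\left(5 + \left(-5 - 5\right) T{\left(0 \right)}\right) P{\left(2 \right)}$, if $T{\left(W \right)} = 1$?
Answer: $-10$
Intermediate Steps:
$P{\left(a \right)} = \sqrt{2} \sqrt{a}$ ($P{\left(a \right)} = \sqrt{2 a} = \sqrt{2} \sqrt{a}$)
$\left(5 + \left(-5 - 5\right) T{\left(0 \right)}\right) P{\left(2 \right)} = \left(5 + \left(-5 - 5\right) 1\right) \sqrt{2} \sqrt{2} = \left(5 - 10\right) 2 = \left(-5\right) 2 = -10$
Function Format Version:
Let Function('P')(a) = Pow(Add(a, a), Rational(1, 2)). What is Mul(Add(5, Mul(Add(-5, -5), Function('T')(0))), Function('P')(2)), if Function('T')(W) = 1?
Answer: -10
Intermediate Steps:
Function('P')(a) = Mul(Pow(2, Rational(1, 2)), Pow(a, Rational(1, 2))) (Function('P')(a) = Pow(Mul(2, a), Rational(1, 2)) = Mul(Pow(2, Rational(1, 2)), Pow(a, Rational(1, 2))))
Mul(Add(5, Mul(Add(-5, -5), Function('T')(0))), Function('P')(2)) = Mul(Add(5, Mul(Add(-5, -5), 1)), Mul(Pow(2, Rational(1, 2)), Pow(2, Rational(1, 2)))) = Mul(Add(5, Mul(-10, 1)), 2) = Mul(Add(5, -10), 2) = Mul(-5, 2) = -10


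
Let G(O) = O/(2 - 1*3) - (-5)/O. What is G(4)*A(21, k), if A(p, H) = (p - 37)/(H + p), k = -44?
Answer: -44/23 ≈ -1.9130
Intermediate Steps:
A(p, H) = (-37 + p)/(H + p)
G(O) = -O + 5/O (G(O) = O/(2 - 3) + 5/O = O/(-1) + 5/O = O*(-1) + 5/O = -O + 5/O)
G(4)*A(21, k) = (-1*4 + 5/4)*((-37 + 21)/(-44 + 21)) = (-4 + 5*(¼))*(-16/(-23)) = (-4 + 5/4)*(-1/23*(-16)) = -11/4*16/23 = -44/23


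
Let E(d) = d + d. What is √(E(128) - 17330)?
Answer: I*√17074 ≈ 130.67*I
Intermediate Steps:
E(d) = 2*d
√(E(128) - 17330) = √(2*128 - 17330) = √(256 - 17330) = √(-17074) = I*√17074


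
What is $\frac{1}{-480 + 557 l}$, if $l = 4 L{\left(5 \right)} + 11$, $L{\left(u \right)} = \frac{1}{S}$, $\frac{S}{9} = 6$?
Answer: $\frac{27}{153583} \approx 0.0001758$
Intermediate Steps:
$S = 54$ ($S = 9 \cdot 6 = 54$)
$L{\left(u \right)} = \frac{1}{54}$
$l = \frac{299}{27}$ ($l = 4 \cdot \frac{1}{54} + 11 = \frac{2}{27} + 11 = \frac{299}{27} \approx 11.074$)
$\frac{1}{-480 + 557 l} = \frac{1}{-480 + 557 \cdot \frac{299}{27}} = \frac{1}{-480 + \frac{166543}{27}} = \frac{1}{\frac{153583}{27}} = \frac{27}{153583}$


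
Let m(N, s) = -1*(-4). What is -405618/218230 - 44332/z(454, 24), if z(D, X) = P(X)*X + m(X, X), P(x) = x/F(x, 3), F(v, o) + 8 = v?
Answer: -242269927/218230 ≈ -1110.2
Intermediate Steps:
m(N, s) = 4
F(v, o) = -8 + v
P(x) = x/(-8 + x)
z(D, X) = 4 + X²/(-8 + X) (z(D, X) = (X/(-8 + X))*X + 4 = X²/(-8 + X) + 4 = 4 + X²/(-8 + X))
-405618/218230 - 44332/z(454, 24) = -405618/218230 - 44332*(-8 + 24)/(-32 + 24² + 4*24) = -405618*1/218230 - 44332*16/(-32 + 576 + 96) = -202809/109115 - 44332/((1/16)*640) = -202809/109115 - 44332/40 = -202809/109115 - 44332*1/40 = -202809/109115 - 11083/10 = -242269927/218230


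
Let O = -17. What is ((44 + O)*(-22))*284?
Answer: -168696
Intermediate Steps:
((44 + O)*(-22))*284 = ((44 - 17)*(-22))*284 = (27*(-22))*284 = -594*284 = -168696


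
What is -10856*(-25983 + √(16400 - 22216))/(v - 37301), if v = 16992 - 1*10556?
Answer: -282071448/30865 + 21712*I*√1454/30865 ≈ -9138.9 + 26.824*I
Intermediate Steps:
v = 6436 (v = 16992 - 10556 = 6436)
-10856*(-25983 + √(16400 - 22216))/(v - 37301) = -10856*(-25983 + √(16400 - 22216))/(6436 - 37301) = -(282071448/30865 - 21712*I*√1454/30865) = -10856*(25983/30865 - 2*I*√1454/30865) = -282071448/30865 + 21712*I*√1454/30865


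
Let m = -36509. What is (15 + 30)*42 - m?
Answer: 38399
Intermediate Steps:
(15 + 30)*42 - m = (15 + 30)*42 - 1*(-36509) = 45*42 + 36509 = 1890 + 36509 = 38399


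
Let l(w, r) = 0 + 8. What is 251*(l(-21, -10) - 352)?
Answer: -86344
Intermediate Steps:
l(w, r) = 8
251*(l(-21, -10) - 352) = 251*(8 - 352) = 251*(-344) = -86344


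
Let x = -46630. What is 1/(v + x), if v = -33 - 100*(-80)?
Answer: -1/38663 ≈ -2.5865e-5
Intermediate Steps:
v = 7967 (v = -33 + 8000 = 7967)
1/(v + x) = 1/(7967 - 46630) = 1/(-38663) = -1/38663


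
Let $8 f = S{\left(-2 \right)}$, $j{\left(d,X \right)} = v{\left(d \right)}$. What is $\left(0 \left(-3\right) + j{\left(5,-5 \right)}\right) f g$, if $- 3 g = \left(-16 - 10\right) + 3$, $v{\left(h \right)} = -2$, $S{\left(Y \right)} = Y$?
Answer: $\frac{23}{6} \approx 3.8333$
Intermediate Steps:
$g = \frac{23}{3}$ ($g = - \frac{\left(-16 - 10\right) + 3}{3} = - \frac{-26 + 3}{3} = \left(- \frac{1}{3}\right) \left(-23\right) = \frac{23}{3} \approx 7.6667$)
$j{\left(d,X \right)} = -2$
$f = - \frac{1}{4}$ ($f = \frac{1}{8} \left(-2\right) = - \frac{1}{4} \approx -0.25$)
$\left(0 \left(-3\right) + j{\left(5,-5 \right)}\right) f g = \left(0 \left(-3\right) - 2\right) \left(- \frac{1}{4}\right) \frac{23}{3} = \left(0 - 2\right) \left(- \frac{1}{4}\right) \frac{23}{3} = \left(-2\right) \left(- \frac{1}{4}\right) \frac{23}{3} = \frac{1}{2} \cdot \frac{23}{3} = \frac{23}{6}$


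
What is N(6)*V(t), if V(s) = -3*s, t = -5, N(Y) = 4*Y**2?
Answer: 2160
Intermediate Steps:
N(6)*V(t) = (4*6**2)*(-3*(-5)) = (4*36)*15 = 144*15 = 2160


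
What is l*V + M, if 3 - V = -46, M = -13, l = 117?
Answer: 5720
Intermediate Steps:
V = 49 (V = 3 - 1*(-46) = 3 + 46 = 49)
l*V + M = 117*49 - 13 = 5733 - 13 = 5720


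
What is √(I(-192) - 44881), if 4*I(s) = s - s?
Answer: I*√44881 ≈ 211.85*I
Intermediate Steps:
I(s) = 0 (I(s) = (s - s)/4 = (¼)*0 = 0)
√(I(-192) - 44881) = √(0 - 44881) = √(-44881) = I*√44881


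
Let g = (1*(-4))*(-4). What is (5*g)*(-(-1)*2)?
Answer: 160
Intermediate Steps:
g = 16 (g = -4*(-4) = 16)
(5*g)*(-(-1)*2) = (5*16)*(-(-1)*2) = 80*(-1*(-2)) = 80*2 = 160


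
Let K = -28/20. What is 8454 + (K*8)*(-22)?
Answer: 43502/5 ≈ 8700.4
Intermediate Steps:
K = -7/5 (K = -28*1/20 = -7/5 ≈ -1.4000)
8454 + (K*8)*(-22) = 8454 - 7/5*8*(-22) = 8454 - 56/5*(-22) = 8454 + 1232/5 = 43502/5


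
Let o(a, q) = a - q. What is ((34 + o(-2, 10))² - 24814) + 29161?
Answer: 4831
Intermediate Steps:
((34 + o(-2, 10))² - 24814) + 29161 = ((34 + (-2 - 1*10))² - 24814) + 29161 = ((34 + (-2 - 10))² - 24814) + 29161 = ((34 - 12)² - 24814) + 29161 = (22² - 24814) + 29161 = (484 - 24814) + 29161 = -24330 + 29161 = 4831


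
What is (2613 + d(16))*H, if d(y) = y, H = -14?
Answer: -36806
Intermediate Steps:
(2613 + d(16))*H = (2613 + 16)*(-14) = 2629*(-14) = -36806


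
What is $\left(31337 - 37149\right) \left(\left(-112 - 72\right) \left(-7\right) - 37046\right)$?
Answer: $207825496$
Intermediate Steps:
$\left(31337 - 37149\right) \left(\left(-112 - 72\right) \left(-7\right) - 37046\right) = - 5812 \left(\left(-184\right) \left(-7\right) - 37046\right) = - 5812 \left(1288 - 37046\right) = \left(-5812\right) \left(-35758\right) = 207825496$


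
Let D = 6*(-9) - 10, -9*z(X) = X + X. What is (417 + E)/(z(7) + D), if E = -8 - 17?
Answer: -1764/295 ≈ -5.9797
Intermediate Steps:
z(X) = -2*X/9 (z(X) = -(X + X)/9 = -2*X/9)
D = -64 (D = -54 - 10 = -64)
E = -25
(417 + E)/(z(7) + D) = (417 - 25)/(-2/9*7 - 64) = 392/(-14/9 - 64) = 392/(-590/9) = 392*(-9/590) = -1764/295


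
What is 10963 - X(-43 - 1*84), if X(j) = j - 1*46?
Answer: 11136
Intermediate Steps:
X(j) = -46 + j (X(j) = j - 46 = -46 + j)
10963 - X(-43 - 1*84) = 10963 - (-46 + (-43 - 1*84)) = 10963 - (-46 + (-43 - 84)) = 10963 - (-46 - 127) = 10963 - 1*(-173) = 10963 + 173 = 11136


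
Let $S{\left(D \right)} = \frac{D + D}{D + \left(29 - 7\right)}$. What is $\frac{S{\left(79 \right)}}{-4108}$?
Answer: $- \frac{1}{2626} \approx -0.00038081$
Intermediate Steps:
$S{\left(D \right)} = \frac{2 D}{22 + D}$ ($S{\left(D \right)} = \frac{2 D}{D + 22} = \frac{2 D}{22 + D}$)
$\frac{S{\left(79 \right)}}{-4108} = \frac{2 \cdot 79 \frac{1}{22 + 79}}{-4108} = 2 \cdot 79 \cdot \frac{1}{101} \left(- \frac{1}{4108}\right) = \frac{158}{101} \left(- \frac{1}{4108}\right) = - \frac{1}{2626}$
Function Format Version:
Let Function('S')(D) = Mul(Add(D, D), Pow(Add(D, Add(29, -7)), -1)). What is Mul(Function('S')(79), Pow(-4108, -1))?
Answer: Rational(-1, 2626) ≈ -0.00038081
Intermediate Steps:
Function('S')(D) = Mul(2, D, Pow(Add(22, D), -1)) (Function('S')(D) = Mul(Mul(2, D), Pow(Add(D, 22), -1)) = Mul(Mul(2, D), Pow(Add(22, D), -1)) = Mul(2, D, Pow(Add(22, D), -1)))
Mul(Function('S')(79), Pow(-4108, -1)) = Mul(Mul(2, 79, Pow(Add(22, 79), -1)), Pow(-4108, -1)) = Mul(Mul(2, 79, Pow(101, -1)), Rational(-1, 4108)) = Mul(Mul(2, 79, Rational(1, 101)), Rational(-1, 4108)) = Mul(Rational(158, 101), Rational(-1, 4108)) = Rational(-1, 2626)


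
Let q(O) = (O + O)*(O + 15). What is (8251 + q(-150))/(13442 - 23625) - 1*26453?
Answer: -269419650/10183 ≈ -26458.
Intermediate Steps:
q(O) = 2*O*(15 + O) (q(O) = (2*O)*(15 + O) = 2*O*(15 + O))
(8251 + q(-150))/(13442 - 23625) - 1*26453 = (8251 + 2*(-150)*(15 - 150))/(13442 - 23625) - 1*26453 = (8251 + 2*(-150)*(-135))/(-10183) - 26453 = (8251 + 40500)*(-1/10183) - 26453 = 48751*(-1/10183) - 26453 = -48751/10183 - 26453 = -269419650/10183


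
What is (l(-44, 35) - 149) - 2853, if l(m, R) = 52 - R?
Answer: -2985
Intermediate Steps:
(l(-44, 35) - 149) - 2853 = ((52 - 1*35) - 149) - 2853 = ((52 - 35) - 149) - 2853 = (17 - 149) - 2853 = -132 - 2853 = -2985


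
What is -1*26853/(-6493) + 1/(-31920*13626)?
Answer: 11679495371267/2824077886560 ≈ 4.1357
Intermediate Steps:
-1*26853/(-6493) + 1/(-31920*13626) = -26853*(-1/6493) - 1/31920*1/13626 = 26853/6493 - 1/434941920 = 11679495371267/2824077886560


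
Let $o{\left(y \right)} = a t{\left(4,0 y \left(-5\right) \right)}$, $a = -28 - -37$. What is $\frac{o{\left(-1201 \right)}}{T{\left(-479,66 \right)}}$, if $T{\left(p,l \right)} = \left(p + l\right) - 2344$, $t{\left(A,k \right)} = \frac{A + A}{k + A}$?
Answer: $- \frac{6}{919} \approx -0.0065288$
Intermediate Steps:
$t{\left(A,k \right)} = \frac{2 A}{A + k}$
$T{\left(p,l \right)} = -2344 + l + p$ ($T{\left(p,l \right)} = \left(l + p\right) - 2344 = -2344 + l + p$)
$a = 9$ ($a = -28 + 37 = 9$)
$o{\left(y \right)} = 18$ ($o{\left(y \right)} = 9 \cdot 2 \cdot 4 \frac{1}{4 + 0 y \left(-5\right)} = 9 \cdot 2 \cdot 4 \frac{1}{4 + 0 \left(-5\right)} = 9 \cdot 2 \cdot 4 \frac{1}{4 + 0} = 9 \cdot 2 \cdot 4 \cdot \frac{1}{4} = 9 \cdot 2 = 18$)
$\frac{o{\left(-1201 \right)}}{T{\left(-479,66 \right)}} = \frac{18}{-2344 + 66 - 479} = \frac{18}{-2757} = 18 \left(- \frac{1}{2757}\right) = - \frac{6}{919}$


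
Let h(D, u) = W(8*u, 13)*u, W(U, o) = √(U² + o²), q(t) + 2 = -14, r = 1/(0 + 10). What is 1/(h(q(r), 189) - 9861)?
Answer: 3287/27190715784 + 21*√2286313/9063571928 ≈ 3.6243e-6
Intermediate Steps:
r = ⅒ (r = 1/10 = ⅒ ≈ 0.10000)
q(t) = -16 (q(t) = -2 - 14 = -16)
h(D, u) = u*√(169 + 64*u²) (h(D, u) = √((8*u)² + 13²)*u = √(64*u² + 169)*u = √(169 + 64*u²)*u = u*√(169 + 64*u²))
1/(h(q(r), 189) - 9861) = 1/(189*√(169 + 64*189²) - 9861) = 1/(189*√(169 + 64*35721) - 9861) = 1/(189*√(169 + 2286144) - 9861) = 1/(189*√2286313 - 9861) = 1/(-9861 + 189*√2286313)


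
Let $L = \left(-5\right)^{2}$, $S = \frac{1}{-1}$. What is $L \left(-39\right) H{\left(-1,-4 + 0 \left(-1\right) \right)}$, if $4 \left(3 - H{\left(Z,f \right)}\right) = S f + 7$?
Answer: $- \frac{975}{4} \approx -243.75$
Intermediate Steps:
$S = -1$
$L = 25$
$H{\left(Z,f \right)} = \frac{5}{4} + \frac{f}{4}$ ($H{\left(Z,f \right)} = 3 - \frac{- f + 7}{4} = 3 - \frac{7 - f}{4} = 3 + \left(- \frac{7}{4} + \frac{f}{4}\right) = \frac{5}{4} + \frac{f}{4}$)
$L \left(-39\right) H{\left(-1,-4 + 0 \left(-1\right) \right)} = 25 \left(-39\right) \left(\frac{5}{4} + \frac{-4 + 0 \left(-1\right)}{4}\right) = - 975 \left(\frac{5}{4} + \frac{-4 + 0}{4}\right) = - 975 \left(\frac{5}{4} + \frac{1}{4} \left(-4\right)\right) = - 975 \left(\frac{5}{4} - 1\right) = \left(-975\right) \frac{1}{4} = - \frac{975}{4}$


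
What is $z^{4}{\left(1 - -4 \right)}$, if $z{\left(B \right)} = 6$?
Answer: $1296$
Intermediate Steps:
$z^{4}{\left(1 - -4 \right)} = 6^{4} = 1296$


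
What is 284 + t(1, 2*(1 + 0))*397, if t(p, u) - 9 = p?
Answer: 4254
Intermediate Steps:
t(p, u) = 9 + p
284 + t(1, 2*(1 + 0))*397 = 284 + (9 + 1)*397 = 284 + 10*397 = 284 + 3970 = 4254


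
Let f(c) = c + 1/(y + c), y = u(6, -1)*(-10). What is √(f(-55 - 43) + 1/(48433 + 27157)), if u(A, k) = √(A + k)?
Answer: √(-27440751796340 - 2799785191050*√5)/(75590*√(49 + 5*√5)) ≈ 9.8999*I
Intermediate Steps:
y = -10*√5 (y = √(6 - 1)*(-10) = √5*(-10) = -10*√5 ≈ -22.361)
f(c) = c + 1/(c - 10*√5) (f(c) = c + 1/(-10*√5 + c) = c + 1/(c - 10*√5))
√(f(-55 - 43) + 1/(48433 + 27157)) = √((1 + (-55 - 43)² - 10*(-55 - 43)*√5)/((-55 - 43) - 10*√5) + 1/(48433 + 27157)) = √((1 + (-98)² - 10*(-98)*√5)/(-98 - 10*√5) + 1/75590) = √((1 + 9604 + 980*√5)/(-98 - 10*√5) + 1/75590) = √((9605 + 980*√5)/(-98 - 10*√5) + 1/75590) = √(1/75590 + (9605 + 980*√5)/(-98 - 10*√5))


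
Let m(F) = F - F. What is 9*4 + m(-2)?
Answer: 36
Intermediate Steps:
m(F) = 0
9*4 + m(-2) = 9*4 + 0 = 36 + 0 = 36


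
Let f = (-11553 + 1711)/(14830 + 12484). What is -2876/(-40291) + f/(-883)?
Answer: 4982904681/69410635303 ≈ 0.071789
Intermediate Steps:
f = -703/1951 (f = -9842/27314 = -9842*1/27314 = -703/1951 ≈ -0.36033)
-2876/(-40291) + f/(-883) = -2876/(-40291) - 703/1951/(-883) = -2876*(-1/40291) - 703/1951*(-1/883) = 2876/40291 + 703/1722733 = 4982904681/69410635303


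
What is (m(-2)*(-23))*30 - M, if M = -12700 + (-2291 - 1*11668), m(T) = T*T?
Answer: 23899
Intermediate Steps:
m(T) = T²
M = -26659 (M = -12700 + (-2291 - 11668) = -12700 - 13959 = -26659)
(m(-2)*(-23))*30 - M = ((-2)²*(-23))*30 - 1*(-26659) = (4*(-23))*30 + 26659 = -92*30 + 26659 = -2760 + 26659 = 23899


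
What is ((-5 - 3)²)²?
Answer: 4096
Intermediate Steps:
((-5 - 3)²)² = ((-8)²)² = 64² = 4096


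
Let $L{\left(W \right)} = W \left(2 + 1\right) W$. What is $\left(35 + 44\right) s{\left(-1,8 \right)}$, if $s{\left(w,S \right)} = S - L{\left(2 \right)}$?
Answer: $-316$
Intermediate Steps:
$L{\left(W \right)} = 3 W^{2}$ ($L{\left(W \right)} = W 3 W = 3 W W = 3 W^{2}$)
$s{\left(w,S \right)} = -12 + S$ ($s{\left(w,S \right)} = S - 3 \cdot 2^{2} = S - 3 \cdot 4 = S - 12 = -12 + S$)
$\left(35 + 44\right) s{\left(-1,8 \right)} = \left(35 + 44\right) \left(-12 + 8\right) = 79 \left(-4\right) = -316$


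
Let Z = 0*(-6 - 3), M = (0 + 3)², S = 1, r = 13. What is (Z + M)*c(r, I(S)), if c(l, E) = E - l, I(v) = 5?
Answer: -72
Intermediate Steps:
M = 9 (M = 3² = 9)
Z = 0 (Z = 0*(-9) = 0)
(Z + M)*c(r, I(S)) = (0 + 9)*(5 - 1*13) = 9*(5 - 13) = 9*(-8) = -72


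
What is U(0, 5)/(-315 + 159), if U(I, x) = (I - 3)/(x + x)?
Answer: 1/520 ≈ 0.0019231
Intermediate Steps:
U(I, x) = (-3 + I)/(2*x) (U(I, x) = (-3 + I)/((2*x)) = (-3 + I)*(1/(2*x)) = (-3 + I)/(2*x))
U(0, 5)/(-315 + 159) = ((½)*(-3 + 0)/5)/(-315 + 159) = ((½)*(⅕)*(-3))/(-156) = -1/156*(-3/10) = 1/520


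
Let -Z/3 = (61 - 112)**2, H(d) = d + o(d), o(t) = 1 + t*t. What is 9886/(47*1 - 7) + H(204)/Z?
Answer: 37733809/156060 ≈ 241.79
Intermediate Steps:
o(t) = 1 + t**2
H(d) = 1 + d + d**2 (H(d) = d + (1 + d**2) = 1 + d + d**2)
Z = -7803 (Z = -3*(61 - 112)**2 = -3*(-51)**2 = -3*2601 = -7803)
9886/(47*1 - 7) + H(204)/Z = 9886/(47*1 - 7) + (1 + 204 + 204**2)/(-7803) = 9886/(47 - 7) + (1 + 204 + 41616)*(-1/7803) = 9886/40 + 41821*(-1/7803) = 9886*(1/40) - 41821/7803 = 4943/20 - 41821/7803 = 37733809/156060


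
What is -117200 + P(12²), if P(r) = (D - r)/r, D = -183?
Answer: -5625709/48 ≈ -1.1720e+5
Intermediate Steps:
P(r) = (-183 - r)/r
-117200 + P(12²) = -117200 + (-183 - 1*12²)/(12²) = -117200 + (-183 - 1*144)/144 = -117200 + (-183 - 144)/144 = -117200 + (1/144)*(-327) = -117200 - 109/48 = -5625709/48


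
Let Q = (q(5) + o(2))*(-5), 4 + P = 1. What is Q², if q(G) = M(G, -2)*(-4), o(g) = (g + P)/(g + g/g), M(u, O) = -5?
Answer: 87025/9 ≈ 9669.4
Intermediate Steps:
P = -3 (P = -4 + 1 = -3)
o(g) = (-3 + g)/(1 + g) (o(g) = (g - 3)/(g + g/g) = (-3 + g)/(g + 1) = (-3 + g)/(1 + g))
q(G) = 20 (q(G) = -5*(-4) = 20)
Q = -295/3 (Q = (20 + (-3 + 2)/(1 + 2))*(-5) = (20 - 1/3)*(-5) = (20 + (⅓)*(-1))*(-5) = (20 - ⅓)*(-5) = (59/3)*(-5) = -295/3 ≈ -98.333)
Q² = (-295/3)² = 87025/9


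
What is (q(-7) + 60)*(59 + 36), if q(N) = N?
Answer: 5035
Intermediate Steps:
(q(-7) + 60)*(59 + 36) = (-7 + 60)*(59 + 36) = 53*95 = 5035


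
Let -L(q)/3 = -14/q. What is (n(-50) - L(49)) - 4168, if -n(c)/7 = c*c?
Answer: -151682/7 ≈ -21669.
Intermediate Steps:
L(q) = 42/q (L(q) = -(-42)/q = 42/q)
n(c) = -7*c² (n(c) = -7*c*c = -7*c²)
(n(-50) - L(49)) - 4168 = (-7*(-50)² - 42/49) - 4168 = (-7*2500 - 42/49) - 4168 = (-17500 - 1*6/7) - 4168 = (-17500 - 6/7) - 4168 = -122506/7 - 4168 = -151682/7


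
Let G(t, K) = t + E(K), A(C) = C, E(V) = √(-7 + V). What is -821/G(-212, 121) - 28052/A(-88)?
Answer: 159110967/493130 + 821*√114/44830 ≈ 322.85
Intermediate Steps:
G(t, K) = t + √(-7 + K)
-821/G(-212, 121) - 28052/A(-88) = -821/(-212 + √(-7 + 121)) - 28052/(-88) = -821/(-212 + √114) - 28052*(-1/88) = -821/(-212 + √114) + 7013/22 = 7013/22 - 821/(-212 + √114)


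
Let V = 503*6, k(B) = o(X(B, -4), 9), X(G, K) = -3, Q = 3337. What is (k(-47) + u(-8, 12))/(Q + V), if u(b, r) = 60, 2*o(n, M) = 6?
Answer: 63/6355 ≈ 0.0099135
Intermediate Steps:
o(n, M) = 3 (o(n, M) = (½)*6 = 3)
k(B) = 3
V = 3018
(k(-47) + u(-8, 12))/(Q + V) = (3 + 60)/(3337 + 3018) = 63/6355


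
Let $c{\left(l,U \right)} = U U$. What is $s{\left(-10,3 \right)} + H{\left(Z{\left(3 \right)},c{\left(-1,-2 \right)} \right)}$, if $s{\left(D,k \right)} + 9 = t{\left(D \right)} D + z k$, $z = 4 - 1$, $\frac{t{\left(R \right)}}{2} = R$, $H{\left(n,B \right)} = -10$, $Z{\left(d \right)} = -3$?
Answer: $190$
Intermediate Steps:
$c{\left(l,U \right)} = U^{2}$
$t{\left(R \right)} = 2 R$
$z = 3$ ($z = 4 - 1 = 3$)
$s{\left(D,k \right)} = -9 + 2 D^{2} + 3 k$ ($s{\left(D,k \right)} = -9 + \left(2 D D + 3 k\right) = -9 + \left(2 D^{2} + 3 k\right) = -9 + 2 D^{2} + 3 k$)
$s{\left(-10,3 \right)} + H{\left(Z{\left(3 \right)},c{\left(-1,-2 \right)} \right)} = \left(-9 + 2 \left(-10\right)^{2} + 3 \cdot 3\right) - 10 = \left(-9 + 2 \cdot 100 + 9\right) - 10 = \left(-9 + 200 + 9\right) - 10 = 200 - 10 = 190$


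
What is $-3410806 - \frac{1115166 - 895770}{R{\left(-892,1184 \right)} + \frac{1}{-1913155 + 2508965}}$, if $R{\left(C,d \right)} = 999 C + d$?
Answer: $- \frac{12826216950405114}{3760465379} \approx -3.4108 \cdot 10^{6}$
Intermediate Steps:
$R{\left(C,d \right)} = d + 999 C$
$-3410806 - \frac{1115166 - 895770}{R{\left(-892,1184 \right)} + \frac{1}{-1913155 + 2508965}} = -3410806 - \frac{1115166 - 895770}{\left(1184 + 999 \left(-892\right)\right) + \frac{1}{-1913155 + 2508965}} = -3410806 - \frac{219396}{\left(1184 - 891108\right) + \frac{1}{595810}} = -3410806 - \frac{219396}{-889924 + \frac{1}{595810}} = -3410806 - \frac{219396}{- \frac{530225618439}{595810}} = -3410806 - 219396 \left(- \frac{595810}{530225618439}\right) = -3410806 - - \frac{927080360}{3760465379} = -3410806 + \frac{927080360}{3760465379} = - \frac{12826216950405114}{3760465379}$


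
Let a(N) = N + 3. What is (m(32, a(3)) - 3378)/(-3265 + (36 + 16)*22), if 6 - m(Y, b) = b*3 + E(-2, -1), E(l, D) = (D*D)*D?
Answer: 3389/2121 ≈ 1.5978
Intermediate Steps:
E(l, D) = D³ (E(l, D) = D²*D = D³)
a(N) = 3 + N
m(Y, b) = 7 - 3*b (m(Y, b) = 6 - (b*3 + (-1)³) = 6 - (3*b - 1) = 6 - (-1 + 3*b) = 6 + (1 - 3*b) = 7 - 3*b)
(m(32, a(3)) - 3378)/(-3265 + (36 + 16)*22) = ((7 - 3*(3 + 3)) - 3378)/(-3265 + (36 + 16)*22) = ((7 - 3*6) - 3378)/(-3265 + 52*22) = ((7 - 18) - 3378)/(-3265 + 1144) = (-11 - 3378)/(-2121) = -3389*(-1/2121) = 3389/2121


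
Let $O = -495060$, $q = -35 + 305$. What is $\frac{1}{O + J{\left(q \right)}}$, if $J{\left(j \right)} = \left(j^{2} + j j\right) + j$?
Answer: $- \frac{1}{348990} \approx -2.8654 \cdot 10^{-6}$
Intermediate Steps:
$q = 270$
$J{\left(j \right)} = j + 2 j^{2}$ ($J{\left(j \right)} = \left(j^{2} + j^{2}\right) + j = 2 j^{2} + j = j + 2 j^{2}$)
$\frac{1}{O + J{\left(q \right)}} = \frac{1}{-495060 + 270 \left(1 + 2 \cdot 270\right)} = \frac{1}{-495060 + 270 \left(1 + 540\right)} = \frac{1}{-495060 + 270 \cdot 541} = \frac{1}{-495060 + 146070} = \frac{1}{-348990} = - \frac{1}{348990}$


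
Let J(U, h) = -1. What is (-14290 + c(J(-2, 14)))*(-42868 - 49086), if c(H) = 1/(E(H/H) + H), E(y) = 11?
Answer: 6570067323/5 ≈ 1.3140e+9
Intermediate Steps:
c(H) = 1/(11 + H)
(-14290 + c(J(-2, 14)))*(-42868 - 49086) = (-14290 + 1/(11 - 1))*(-42868 - 49086) = (-14290 + 1/10)*(-91954) = (-14290 + ⅒)*(-91954) = -142899/10*(-91954) = 6570067323/5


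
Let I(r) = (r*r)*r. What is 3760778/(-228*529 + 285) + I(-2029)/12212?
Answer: -1005145827318139/1469433324 ≈ -6.8404e+5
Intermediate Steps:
I(r) = r**3 (I(r) = r**2*r = r**3)
3760778/(-228*529 + 285) + I(-2029)/12212 = 3760778/(-228*529 + 285) + (-2029)**3/12212 = 3760778/(-120612 + 285) - 8353070389*1/12212 = 3760778/(-120327) - 8353070389/12212 = 3760778*(-1/120327) - 8353070389/12212 = -3760778/120327 - 8353070389/12212 = -1005145827318139/1469433324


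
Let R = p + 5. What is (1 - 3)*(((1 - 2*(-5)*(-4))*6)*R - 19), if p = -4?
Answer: 506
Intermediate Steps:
R = 1 (R = -4 + 5 = 1)
(1 - 3)*(((1 - 2*(-5)*(-4))*6)*R - 19) = (1 - 3)*(((1 - 2*(-5)*(-4))*6)*1 - 19) = -2*(((1 + 10*(-4))*6)*1 - 19) = -2*(((1 - 40)*6)*1 - 19) = -2*(-39*6*1 - 19) = -2*(-234*1 - 19) = -2*(-234 - 19) = -2*(-253) = 506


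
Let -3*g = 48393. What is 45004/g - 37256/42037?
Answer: -2492809684/678098847 ≈ -3.6762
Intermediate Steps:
g = -16131 (g = -1/3*48393 = -16131)
45004/g - 37256/42037 = 45004/(-16131) - 37256/42037 = 45004*(-1/16131) - 37256*1/42037 = -45004/16131 - 37256/42037 = -2492809684/678098847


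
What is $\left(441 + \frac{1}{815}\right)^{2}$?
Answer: $\frac{129179861056}{664225} \approx 1.9448 \cdot 10^{5}$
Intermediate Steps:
$\left(441 + \frac{1}{815}\right)^{2} = \left(\frac{359416}{815}\right)^{2} = \frac{129179861056}{664225}$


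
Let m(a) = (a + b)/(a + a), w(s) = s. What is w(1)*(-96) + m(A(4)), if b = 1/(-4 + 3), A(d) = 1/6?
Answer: -197/2 ≈ -98.500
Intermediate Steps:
A(d) = 1/6
b = -1 (b = 1/(-1) = -1)
m(a) = (-1 + a)/(2*a) (m(a) = (a - 1)/(a + a) = (-1 + a)/((2*a)) = (-1 + a)*(1/(2*a)) = (-1 + a)/(2*a))
w(1)*(-96) + m(A(4)) = 1*(-96) + (-1 + 1/6)/(2*(1/6)) = -96 + (1/2)*6*(-5/6) = -96 - 5/2 = -197/2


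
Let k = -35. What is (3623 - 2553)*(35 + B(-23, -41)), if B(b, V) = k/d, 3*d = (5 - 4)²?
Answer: -74900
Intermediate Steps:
d = ⅓ (d = (5 - 4)²/3 = (⅓)*1² = (⅓)*1 = ⅓ ≈ 0.33333)
B(b, V) = -105 (B(b, V) = -35/⅓ = -35*3 = -105)
(3623 - 2553)*(35 + B(-23, -41)) = (3623 - 2553)*(35 - 105) = 1070*(-70) = -74900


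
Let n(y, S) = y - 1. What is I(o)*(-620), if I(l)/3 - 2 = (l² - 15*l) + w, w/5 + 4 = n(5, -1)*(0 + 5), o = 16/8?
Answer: -104160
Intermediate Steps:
n(y, S) = -1 + y
o = 2 (o = 16*(⅛) = 2)
w = 80 (w = -20 + 5*((-1 + 5)*(0 + 5)) = -20 + 5*(4*5) = -20 + 5*20 = -20 + 100 = 80)
I(l) = 246 - 45*l + 3*l² (I(l) = 6 + 3*((l² - 15*l) + 80) = 6 + 3*(80 + l² - 15*l) = 6 + (240 - 45*l + 3*l²) = 246 - 45*l + 3*l²)
I(o)*(-620) = (246 - 45*2 + 3*2²)*(-620) = (246 - 90 + 3*4)*(-620) = (246 - 90 + 12)*(-620) = 168*(-620) = -104160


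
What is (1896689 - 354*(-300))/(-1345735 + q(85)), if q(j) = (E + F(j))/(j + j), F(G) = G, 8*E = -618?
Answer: -1361964520/915099769 ≈ -1.4883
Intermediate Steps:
E = -309/4 (E = (⅛)*(-618) = -309/4 ≈ -77.250)
q(j) = (-309/4 + j)/(2*j) (q(j) = (-309/4 + j)/(j + j) = (-309/4 + j)/((2*j)) = (-309/4 + j)*(1/(2*j)) = (-309/4 + j)/(2*j))
(1896689 - 354*(-300))/(-1345735 + q(85)) = (1896689 - 354*(-300))/(-1345735 + (⅛)*(-309 + 4*85)/85) = (1896689 + 106200)/(-1345735 + (⅛)*(1/85)*(-309 + 340)) = 2002889/(-1345735 + (⅛)*(1/85)*31) = 2002889/(-1345735 + 31/680) = 2002889/(-915099769/680) = 2002889*(-680/915099769) = -1361964520/915099769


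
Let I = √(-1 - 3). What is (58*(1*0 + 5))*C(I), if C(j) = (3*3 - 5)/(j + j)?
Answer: -290*I ≈ -290.0*I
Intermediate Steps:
I = 2*I (I = √(-4) = 2*I ≈ 2.0*I)
C(j) = 2/j (C(j) = (9 - 5)/((2*j)) = 4*(1/(2*j)) = 2/j)
(58*(1*0 + 5))*C(I) = (58*(1*0 + 5))*(2/((2*I))) = (58*(0 + 5))*(2*(-I/2)) = (58*5)*(-I) = 290*(-I) = -290*I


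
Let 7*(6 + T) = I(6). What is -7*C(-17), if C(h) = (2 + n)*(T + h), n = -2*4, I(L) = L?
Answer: -930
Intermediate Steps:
n = -8
T = -36/7 (T = -6 + (⅐)*6 = -6 + 6/7 = -36/7 ≈ -5.1429)
C(h) = 216/7 - 6*h (C(h) = (2 - 8)*(-36/7 + h) = -6*(-36/7 + h) = 216/7 - 6*h)
-7*C(-17) = -7*(216/7 - 6*(-17)) = -7*(216/7 + 102) = -7*930/7 = -930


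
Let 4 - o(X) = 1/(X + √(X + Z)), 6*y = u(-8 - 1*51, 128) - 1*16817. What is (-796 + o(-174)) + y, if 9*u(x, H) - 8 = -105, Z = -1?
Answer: -2957061461/822177 + 5*I*√7/30451 ≈ -3596.6 + 0.00043443*I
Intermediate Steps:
u(x, H) = -97/9 (u(x, H) = 8/9 + (⅑)*(-105) = 8/9 - 35/3 = -97/9)
y = -75725/27 (y = (-97/9 - 1*16817)/6 = (-97/9 - 16817)/6 = (⅙)*(-151450/9) = -75725/27 ≈ -2804.6)
o(X) = 4 - 1/(X + √(-1 + X)) (o(X) = 4 - 1/(X + √(X - 1)) = 4 - 1/(X + √(-1 + X)))
(-796 + o(-174)) + y = (-796 + (-1 + 4*(-174) + 4*√(-1 - 174))/(-174 + √(-1 - 174))) - 75725/27 = (-796 + (-1 - 696 + 4*√(-175))/(-174 + √(-175))) - 75725/27 = (-796 + (-1 - 696 + 4*(5*I*√7))/(-174 + 5*I*√7)) - 75725/27 = (-796 + (-1 - 696 + 20*I*√7)/(-174 + 5*I*√7)) - 75725/27 = (-796 + (-697 + 20*I*√7)/(-174 + 5*I*√7)) - 75725/27 = -97217/27 + (-697 + 20*I*√7)/(-174 + 5*I*√7)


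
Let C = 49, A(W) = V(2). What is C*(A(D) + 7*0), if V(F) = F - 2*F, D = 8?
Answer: -98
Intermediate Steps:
V(F) = -F
A(W) = -2 (A(W) = -1*2 = -2)
C*(A(D) + 7*0) = 49*(-2 + 7*0) = 49*(-2 + 0) = 49*(-2) = -98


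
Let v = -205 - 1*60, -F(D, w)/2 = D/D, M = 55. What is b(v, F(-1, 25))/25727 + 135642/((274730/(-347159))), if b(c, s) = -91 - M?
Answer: -605733759012143/3533989355 ≈ -1.7140e+5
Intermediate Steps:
F(D, w) = -2 (F(D, w) = -2*D/D = -2*1 = -2)
v = -265 (v = -205 - 60 = -265)
b(c, s) = -146 (b(c, s) = -91 - 1*55 = -91 - 55 = -146)
b(v, F(-1, 25))/25727 + 135642/((274730/(-347159))) = -146/25727 + 135642/((274730/(-347159))) = -146*1/25727 + 135642/((274730*(-1/347159))) = -146/25727 + 135642/(-274730/347159) = -146/25727 + 135642*(-347159/274730) = -146/25727 - 23544670539/137365 = -605733759012143/3533989355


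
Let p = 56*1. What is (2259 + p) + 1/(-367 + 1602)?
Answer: 2859026/1235 ≈ 2315.0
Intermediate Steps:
p = 56
(2259 + p) + 1/(-367 + 1602) = (2259 + 56) + 1/(-367 + 1602) = 2315 + 1/1235 = 2859026/1235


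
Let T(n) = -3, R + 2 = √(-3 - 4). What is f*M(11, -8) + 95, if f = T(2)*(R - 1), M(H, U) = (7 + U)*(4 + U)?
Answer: 131 - 12*I*√7 ≈ 131.0 - 31.749*I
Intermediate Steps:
R = -2 + I*√7 (R = -2 + √(-3 - 4) = -2 + √(-7) = -2 + I*√7 ≈ -2.0 + 2.6458*I)
M(H, U) = (4 + U)*(7 + U)
f = 9 - 3*I*√7 (f = -3*((-2 + I*√7) - 1) = -3*(-3 + I*√7) = 9 - 3*I*√7 ≈ 9.0 - 7.9373*I)
f*M(11, -8) + 95 = (9 - 3*I*√7)*(28 + (-8)² + 11*(-8)) + 95 = (9 - 3*I*√7)*(28 + 64 - 88) + 95 = (9 - 3*I*√7)*4 + 95 = (36 - 12*I*√7) + 95 = 131 - 12*I*√7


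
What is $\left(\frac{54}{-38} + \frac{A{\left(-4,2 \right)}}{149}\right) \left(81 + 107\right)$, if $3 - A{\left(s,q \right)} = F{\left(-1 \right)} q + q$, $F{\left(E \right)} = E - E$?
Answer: $- \frac{752752}{2831} \approx -265.9$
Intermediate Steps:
$F{\left(E \right)} = 0$
$A{\left(s,q \right)} = 3 - q$ ($A{\left(s,q \right)} = 3 - \left(0 q + q\right) = 3 - \left(0 + q\right) = 3 - q$)
$\left(\frac{54}{-38} + \frac{A{\left(-4,2 \right)}}{149}\right) \left(81 + 107\right) = \left(\frac{54}{-38} + \frac{3 - 2}{149}\right) \left(81 + 107\right) = \left(54 \left(- \frac{1}{38}\right) + \left(3 - 2\right) \frac{1}{149}\right) 188 = \left(- \frac{27}{19} + 1 \cdot \frac{1}{149}\right) 188 = \left(- \frac{27}{19} + \frac{1}{149}\right) 188 = \left(- \frac{4004}{2831}\right) 188 = - \frac{752752}{2831}$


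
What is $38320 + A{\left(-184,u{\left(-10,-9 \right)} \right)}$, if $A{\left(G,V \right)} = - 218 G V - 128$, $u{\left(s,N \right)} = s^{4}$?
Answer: $401158192$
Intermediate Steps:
$A{\left(G,V \right)} = -128 - 218 G V$ ($A{\left(G,V \right)} = - 218 G V - 128 = -128 - 218 G V$)
$38320 + A{\left(-184,u{\left(-10,-9 \right)} \right)} = 38320 - \left(128 - 40112 \left(-10\right)^{4}\right) = 38320 - \left(128 - 401120000\right) = 38320 + \left(-128 + 401120000\right) = 38320 + 401119872 = 401158192$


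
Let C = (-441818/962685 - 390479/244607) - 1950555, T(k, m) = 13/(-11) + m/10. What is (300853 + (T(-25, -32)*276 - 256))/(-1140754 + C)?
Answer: -70499643580394811/727940350098743296 ≈ -0.096848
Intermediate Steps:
T(k, m) = -13/11 + m/10 (T(k, m) = 13*(-1/11) + m*(⅒) = -13/11 + m/10)
C = -459316180197137866/235479489795 (C = (-441818*1/962685 - 390479*1/244607) - 1950555 = (-441818/962685 - 390479/244607) - 1950555 = -483980051641/235479489795 - 1950555 = -459316180197137866/235479489795 ≈ -1.9506e+6)
(300853 + (T(-25, -32)*276 - 256))/(-1140754 + C) = (300853 + ((-13/11 + (⅒)*(-32))*276 - 256))/(-1140754 - 459316180197137866/235479489795) = (300853 + ((-13/11 - 16/5)*276 - 256))/(-727940350098743296/235479489795) = (300853 + (-241/55*276 - 256))*(-235479489795/727940350098743296) = (300853 + (-66516/55 - 256))*(-235479489795/727940350098743296) = (300853 - 80596/55)*(-235479489795/727940350098743296) = (16466319/55)*(-235479489795/727940350098743296) = -70499643580394811/727940350098743296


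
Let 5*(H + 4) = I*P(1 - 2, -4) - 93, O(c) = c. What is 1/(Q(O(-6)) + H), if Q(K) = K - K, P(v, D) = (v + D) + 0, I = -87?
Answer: 5/322 ≈ 0.015528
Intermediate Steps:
P(v, D) = D + v (P(v, D) = (D + v) + 0 = D + v)
Q(K) = 0
H = 322/5 (H = -4 + (-87*(-4 + (1 - 2)) - 93)/5 = -4 + (-87*(-4 - 1) - 93)/5 = -4 + (-87*(-5) - 93)/5 = -4 + (435 - 93)/5 = -4 + (1/5)*342 = -4 + 342/5 = 322/5 ≈ 64.400)
1/(Q(O(-6)) + H) = 1/(0 + 322/5) = 1/(322/5) = 5/322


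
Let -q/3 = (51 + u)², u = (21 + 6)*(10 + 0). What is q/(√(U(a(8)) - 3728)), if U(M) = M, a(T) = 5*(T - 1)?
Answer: 103041*I*√3693/1231 ≈ 5086.8*I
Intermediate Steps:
a(T) = -5 + 5*T (a(T) = 5*(-1 + T) = -5 + 5*T)
u = 270 (u = 27*10 = 270)
q = -309123 (q = -3*(51 + 270)² = -3*321² = -3*103041 = -309123)
q/(√(U(a(8)) - 3728)) = -309123/√((-5 + 5*8) - 3728) = -309123/√((-5 + 40) - 3728) = -309123/√(35 - 3728) = -309123*(-I*√3693/3693) = -(-103041)*I*√3693/1231 = 103041*I*√3693/1231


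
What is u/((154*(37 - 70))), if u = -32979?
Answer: 10993/1694 ≈ 6.4894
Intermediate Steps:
u/((154*(37 - 70))) = -32979*1/(154*(37 - 70)) = -32979/(154*(-33)) = -32979/(-5082) = -32979*(-1/5082) = 10993/1694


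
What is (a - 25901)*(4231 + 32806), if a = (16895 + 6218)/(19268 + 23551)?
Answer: -5867887285546/6117 ≈ -9.5928e+8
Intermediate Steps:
a = 23113/42819 ≈ 0.53978
(a - 25901)*(4231 + 32806) = (23113/42819 - 25901)*(4231 + 32806) = -1109031806/42819*37037 = -5867887285546/6117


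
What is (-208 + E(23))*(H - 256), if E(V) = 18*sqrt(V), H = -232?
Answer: 101504 - 8784*sqrt(23) ≈ 59377.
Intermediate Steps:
(-208 + E(23))*(H - 256) = (-208 + 18*sqrt(23))*(-232 - 256) = (-208 + 18*sqrt(23))*(-488) = 101504 - 8784*sqrt(23)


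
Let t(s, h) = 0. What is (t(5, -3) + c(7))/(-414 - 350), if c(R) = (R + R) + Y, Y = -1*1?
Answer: -13/764 ≈ -0.017016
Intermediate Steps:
Y = -1
c(R) = -1 + 2*R (c(R) = (R + R) - 1 = 2*R - 1 = -1 + 2*R)
(t(5, -3) + c(7))/(-414 - 350) = (0 + (-1 + 2*7))/(-414 - 350) = (0 + (-1 + 14))/(-764) = (0 + 13)*(-1/764) = 13*(-1/764) = -13/764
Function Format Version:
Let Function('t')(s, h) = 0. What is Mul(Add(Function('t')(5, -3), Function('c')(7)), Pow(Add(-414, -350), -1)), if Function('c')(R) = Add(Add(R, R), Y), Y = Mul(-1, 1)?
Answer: Rational(-13, 764) ≈ -0.017016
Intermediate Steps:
Y = -1
Function('c')(R) = Add(-1, Mul(2, R)) (Function('c')(R) = Add(Add(R, R), -1) = Add(Mul(2, R), -1) = Add(-1, Mul(2, R)))
Mul(Add(Function('t')(5, -3), Function('c')(7)), Pow(Add(-414, -350), -1)) = Mul(Add(0, Add(-1, Mul(2, 7))), Pow(Add(-414, -350), -1)) = Mul(Add(0, Add(-1, 14)), Pow(-764, -1)) = Mul(Add(0, 13), Rational(-1, 764)) = Mul(13, Rational(-1, 764)) = Rational(-13, 764)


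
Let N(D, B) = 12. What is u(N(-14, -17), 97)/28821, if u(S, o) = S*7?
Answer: 28/9607 ≈ 0.0029145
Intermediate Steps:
u(S, o) = 7*S
u(N(-14, -17), 97)/28821 = (7*12)/28821 = 84*(1/28821) = 28/9607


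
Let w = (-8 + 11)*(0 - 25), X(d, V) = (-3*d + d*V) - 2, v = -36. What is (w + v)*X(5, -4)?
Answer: 4107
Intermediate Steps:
X(d, V) = -2 - 3*d + V*d (X(d, V) = (-3*d + V*d) - 2 = -2 - 3*d + V*d)
w = -75 (w = 3*(-25) = -75)
(w + v)*X(5, -4) = (-75 - 36)*(-2 - 3*5 - 4*5) = -111*(-2 - 15 - 20) = -111*(-37) = 4107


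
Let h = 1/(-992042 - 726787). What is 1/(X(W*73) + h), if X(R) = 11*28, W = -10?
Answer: 1718829/529399331 ≈ 0.0032468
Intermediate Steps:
X(R) = 308
h = -1/1718829 (h = 1/(-1718829) = -1/1718829 ≈ -5.8179e-7)
1/(X(W*73) + h) = 1/(308 - 1/1718829) = 1/(529399331/1718829) = 1718829/529399331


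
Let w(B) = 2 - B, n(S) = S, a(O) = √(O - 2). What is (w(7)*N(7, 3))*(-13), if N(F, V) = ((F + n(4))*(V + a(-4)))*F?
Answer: 15015 + 5005*I*√6 ≈ 15015.0 + 12260.0*I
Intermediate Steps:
a(O) = √(-2 + O)
N(F, V) = F*(4 + F)*(V + I*√6) (N(F, V) = ((F + 4)*(V + √(-2 - 4)))*F = ((4 + F)*(V + √(-6)))*F = ((4 + F)*(V + I*√6))*F = F*(4 + F)*(V + I*√6))
(w(7)*N(7, 3))*(-13) = ((2 - 1*7)*(7*(4*3 + 7*3 + 4*I*√6 + I*7*√6)))*(-13) = ((2 - 7)*(7*(12 + 21 + 4*I*√6 + 7*I*√6)))*(-13) = -35*(33 + 11*I*√6)*(-13) = -5*(231 + 77*I*√6)*(-13) = (-1155 - 385*I*√6)*(-13) = 15015 + 5005*I*√6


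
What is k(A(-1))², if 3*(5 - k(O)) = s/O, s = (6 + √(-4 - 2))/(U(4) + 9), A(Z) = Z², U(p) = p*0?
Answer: (129 - I*√6)²/729 ≈ 22.819 - 0.8669*I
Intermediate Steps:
U(p) = 0
s = ⅔ + I*√6/9 (s = (6 + √(-4 - 2))/(0 + 9) = (6 + √(-6))/9 = (6 + I*√6)*(⅑) = ⅔ + I*√6/9 ≈ 0.66667 + 0.27217*I)
k(O) = 5 - (⅔ + I*√6/9)/(3*O)
k(A(-1))² = ((-6 + 135*(-1)² - I*√6)/(27*((-1)²)))² = ((1/27)*(-6 + 135*1 - I*√6)/1)² = ((1/27)*1*(-6 + 135 - I*√6))² = ((1/27)*1*(129 - I*√6))² = (43/9 - I*√6/27)²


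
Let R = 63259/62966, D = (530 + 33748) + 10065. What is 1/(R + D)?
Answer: 62966/2792164597 ≈ 2.2551e-5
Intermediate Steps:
D = 44343 (D = 34278 + 10065 = 44343)
R = 63259/62966 (R = 63259*(1/62966) = 63259/62966 ≈ 1.0047)
1/(R + D) = 1/(63259/62966 + 44343) = 1/(2792164597/62966) = 62966/2792164597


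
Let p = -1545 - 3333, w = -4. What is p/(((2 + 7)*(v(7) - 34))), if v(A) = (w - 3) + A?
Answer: 271/17 ≈ 15.941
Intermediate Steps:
v(A) = -7 + A (v(A) = (-4 - 3) + A = -7 + A)
p = -4878
p/(((2 + 7)*(v(7) - 34))) = -4878*1/((2 + 7)*((-7 + 7) - 34)) = -4878*1/(9*(0 - 34)) = -4878/(9*(-34)) = -4878/(-306) = -4878*(-1/306) = 271/17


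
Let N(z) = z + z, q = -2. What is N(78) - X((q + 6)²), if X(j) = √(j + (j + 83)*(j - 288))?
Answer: 156 - 116*I*√2 ≈ 156.0 - 164.05*I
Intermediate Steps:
N(z) = 2*z
X(j) = √(j + (-288 + j)*(83 + j)) (X(j) = √(j + (83 + j)*(-288 + j)) = √(j + (-288 + j)*(83 + j)))
N(78) - X((q + 6)²) = 2*78 - √(-23904 + ((-2 + 6)²)² - 204*(-2 + 6)²) = 156 - √(-23904 + (4²)² - 204*4²) = 156 - √(-23904 + 16² - 204*16) = 156 - √(-23904 + 256 - 3264) = 156 - √(-26912) = 156 - 116*I*√2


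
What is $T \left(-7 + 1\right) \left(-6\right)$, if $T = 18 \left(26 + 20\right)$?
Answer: $29808$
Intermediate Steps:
$T = 828$ ($T = 18 \cdot 46 = 828$)
$T \left(-7 + 1\right) \left(-6\right) = 828 \left(-7 + 1\right) \left(-6\right) = 828 \left(\left(-6\right) \left(-6\right)\right) = 828 \cdot 36 = 29808$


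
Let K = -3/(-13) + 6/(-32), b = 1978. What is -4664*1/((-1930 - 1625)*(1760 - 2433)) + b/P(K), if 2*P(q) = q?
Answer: 218741793416/2392515 ≈ 91428.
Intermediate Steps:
K = 9/208 (K = -3*(-1/13) + 6*(-1/32) = 3/13 - 3/16 = 9/208 ≈ 0.043269)
P(q) = q/2
-4664*1/((-1930 - 1625)*(1760 - 2433)) + b/P(K) = -4664*1/((-1930 - 1625)*(1760 - 2433)) + 1978/(((½)*(9/208))) = -4664/((-3555*(-673))) + 1978/(9/416) = -4664/2392515 + 1978*(416/9) = -4664*1/2392515 + 822848/9 = -4664/2392515 + 822848/9 = 218741793416/2392515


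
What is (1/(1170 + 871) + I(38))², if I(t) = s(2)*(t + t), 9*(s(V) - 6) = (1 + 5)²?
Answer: 2406100447921/4165681 ≈ 5.7760e+5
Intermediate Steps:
s(V) = 10 (s(V) = 6 + (1 + 5)²/9 = 6 + (⅑)*6² = 6 + (⅑)*36 = 6 + 4 = 10)
I(t) = 20*t (I(t) = 10*(t + t) = 10*(2*t) = 20*t)
(1/(1170 + 871) + I(38))² = (1/(1170 + 871) + 20*38)² = (1/2041 + 760)² = (1551161/2041)² = 2406100447921/4165681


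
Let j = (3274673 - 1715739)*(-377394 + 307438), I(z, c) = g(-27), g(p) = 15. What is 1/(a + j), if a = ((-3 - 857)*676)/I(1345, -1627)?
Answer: -3/327170476984 ≈ -9.1695e-12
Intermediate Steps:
I(z, c) = 15
j = -109056786904 (j = 1558934*(-69956) = -109056786904)
a = -116272/3 (a = ((-3 - 857)*676)/15 = -860*676*(1/15) = -581360*1/15 = -116272/3 ≈ -38757.)
1/(a + j) = 1/(-116272/3 - 109056786904) = 1/(-327170476984/3) = -3/327170476984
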